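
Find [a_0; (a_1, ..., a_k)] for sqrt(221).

Write x_i = (sqrt(221) + m_i)/d_i with (m_0, d_0) = (0, 1). a_0 = floor(sqrt(221)) = 14, since 14^2 = 196 <= 221 < 225 = 15^2.
Iterate m_{i+1} = d_i*a_i - m_i, d_{i+1} = (221 - m_{i+1}^2)/d_i, a_{i+1} = floor((a_0 + m_{i+1})/d_{i+1}):
  m_1 = 1*14 - 0 = 14, d_1 = (221 - 14^2)/1 = 25/1 = 25, a_1 = floor((14 + 14)/25) = 1.
  m_2 = 25*1 - 14 = 11, d_2 = (221 - 11^2)/25 = 100/25 = 4, a_2 = floor((14 + 11)/4) = 6.
  m_3 = 4*6 - 11 = 13, d_3 = (221 - 13^2)/4 = 52/4 = 13, a_3 = floor((14 + 13)/13) = 2.
  m_4 = 13*2 - 13 = 13, d_4 = (221 - 13^2)/13 = 52/13 = 4, a_4 = floor((14 + 13)/4) = 6.
  m_5 = 4*6 - 13 = 11, d_5 = (221 - 11^2)/4 = 100/4 = 25, a_5 = floor((14 + 11)/25) = 1.
  m_6 = 25*1 - 11 = 14, d_6 = (221 - 14^2)/25 = 25/25 = 1, a_6 = floor((14 + 14)/1) = 28.
  m_7 = 1*28 - 14 = 14, d_7 = (221 - 14^2)/1 = 25/1 = 25: (m_7, d_7) = (m_1, d_1) = (14, 25), so from here the quotients repeat a_1, ..., a_6; the period length is 6.
Hence the expansion of sqrt(221) is a_0 = 14 followed by the repeating block 1, 6, 2, 6, 1, 28 (period 6).

[14; (1, 6, 2, 6, 1, 28)]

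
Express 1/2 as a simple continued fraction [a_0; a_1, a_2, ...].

[0; 2]

Run the Euclidean algorithm on 1 and 2; the successive quotients are the partial quotients a_0, a_1, ... (each step inverts the fractional part left over by the previous one):
  1 = 0*2 + 1, so a_0 = 0.
  2 = 2*1 + 0, so a_1 = 2.
The remainder reaches 0 after 2 divisions, so the expansion has 2 partial quotients, read off in order.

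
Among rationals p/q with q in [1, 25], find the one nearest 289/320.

19/21

Expand x = 289/320 as a continued fraction with the Euclidean algorithm:
  289 = 0*320 + 289, so a_0 = 0.
  320 = 1*289 + 31, so a_1 = 1.
  289 = 9*31 + 10, so a_2 = 9.
  31 = 3*10 + 1, so a_3 = 3.
  10 = 10*1 + 0, so a_4 = 10.
so x = [0; 1, 9, 3, 10].
Convergents (p_i = a_i*p_{i-1} + p_{i-2}, q_i = a_i*q_{i-1} + q_{i-2} with p_{-2}=0, p_{-1}=1, q_{-2}=1, q_{-1}=0), until the denominator exceeds 25:
  i=0: a_0=0, p_0 = 0*1 + 0 = 0, q_0 = 0*0 + 1 = 1.
  i=1: a_1=1, p_1 = 1*0 + 1 = 1, q_1 = 1*1 + 0 = 1.
  i=2: a_2=9, p_2 = 9*1 + 0 = 9, q_2 = 9*1 + 1 = 10.
  i=3: a_3=3, p_3 = 3*9 + 1 = 28, q_3 = 3*10 + 1 = 31.
q_3 = 31 > 25, so the last convergent with denominator <= 25 is p_2/q_2 = 9/10.
The closest fraction with denominator <= 25 is either p_2/q_2 or the intermediate fraction (k*p_2 + p_1)/(k*q_2 + q_1) with the largest k >= 1 whose denominator stays <= 25; these approach x as k grows, and every other convergent or intermediate fraction in range is farther away.
Largest k: floor((25 - q_1)/q_2) = floor((25 - 1)/10) = 2.
That gives (2*9 + 1)/(2*10 + 1) = 19/21.
Compare the errors: |x - 9/10| = |289*10 - 9*320|/(320*10) = 10/3200, and |x - 19/21| = |289*21 - 19*320|/(320*21) = 11/6720.
Cross-multiplying, 11*3200 = 35200 < 67200 = 10*6720, so 11/6720 is smaller: the intermediate fraction 19/21 is closer to x than 9/10.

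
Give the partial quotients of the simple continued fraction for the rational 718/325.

Run the Euclidean algorithm on 718 and 325; the successive quotients are the partial quotients a_0, a_1, ... (each step inverts the fractional part left over by the previous one):
  718 = 2*325 + 68, so a_0 = 2.
  325 = 4*68 + 53, so a_1 = 4.
  68 = 1*53 + 15, so a_2 = 1.
  53 = 3*15 + 8, so a_3 = 3.
  15 = 1*8 + 7, so a_4 = 1.
  8 = 1*7 + 1, so a_5 = 1.
  7 = 7*1 + 0, so a_6 = 7.
The remainder reaches 0 after 7 divisions, so the expansion has 7 partial quotients, read off in order.

[2; 4, 1, 3, 1, 1, 7]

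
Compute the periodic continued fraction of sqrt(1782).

[42; (4, 1, 2, 9, 42, 9, 2, 1, 4, 84)]

Write x_i = (sqrt(1782) + m_i)/d_i with (m_0, d_0) = (0, 1). a_0 = floor(sqrt(1782)) = 42, since 42^2 = 1764 <= 1782 < 1849 = 43^2.
Iterate m_{i+1} = d_i*a_i - m_i, d_{i+1} = (1782 - m_{i+1}^2)/d_i, a_{i+1} = floor((a_0 + m_{i+1})/d_{i+1}):
  m_1 = 1*42 - 0 = 42, d_1 = (1782 - 42^2)/1 = 18/1 = 18, a_1 = floor((42 + 42)/18) = 4.
  m_2 = 18*4 - 42 = 30, d_2 = (1782 - 30^2)/18 = 882/18 = 49, a_2 = floor((42 + 30)/49) = 1.
  m_3 = 49*1 - 30 = 19, d_3 = (1782 - 19^2)/49 = 1421/49 = 29, a_3 = floor((42 + 19)/29) = 2.
  m_4 = 29*2 - 19 = 39, d_4 = (1782 - 39^2)/29 = 261/29 = 9, a_4 = floor((42 + 39)/9) = 9.
  m_5 = 9*9 - 39 = 42, d_5 = (1782 - 42^2)/9 = 18/9 = 2, a_5 = floor((42 + 42)/2) = 42.
  m_6 = 2*42 - 42 = 42, d_6 = (1782 - 42^2)/2 = 18/2 = 9, a_6 = floor((42 + 42)/9) = 9.
  m_7 = 9*9 - 42 = 39, d_7 = (1782 - 39^2)/9 = 261/9 = 29, a_7 = floor((42 + 39)/29) = 2.
  m_8 = 29*2 - 39 = 19, d_8 = (1782 - 19^2)/29 = 1421/29 = 49, a_8 = floor((42 + 19)/49) = 1.
  m_9 = 49*1 - 19 = 30, d_9 = (1782 - 30^2)/49 = 882/49 = 18, a_9 = floor((42 + 30)/18) = 4.
  m_10 = 18*4 - 30 = 42, d_10 = (1782 - 42^2)/18 = 18/18 = 1, a_10 = floor((42 + 42)/1) = 84.
  m_11 = 1*84 - 42 = 42, d_11 = (1782 - 42^2)/1 = 18/1 = 18: (m_11, d_11) = (m_1, d_1) = (42, 18), so from here the quotients repeat a_1, ..., a_10; the period length is 10.
Hence the expansion of sqrt(1782) is a_0 = 42 followed by the repeating block 4, 1, 2, 9, 42, 9, 2, 1, 4, 84 (period 10).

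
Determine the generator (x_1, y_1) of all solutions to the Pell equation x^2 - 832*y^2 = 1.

(x, y) = (842401, 29205)

First expand sqrt(832) as a continued fraction. With x_i = (sqrt(832) + m_i)/d_i and (m_0, d_0) = (0, 1): a_0 = floor(sqrt(832)) = 28, since 28^2 = 784 <= 832 < 841 = 29^2.
Iterate m_{i+1} = d_i*a_i - m_i, d_{i+1} = (832 - m_{i+1}^2)/d_i, a_{i+1} = floor((a_0 + m_{i+1})/d_{i+1}):
  m_1 = 1*28 - 0 = 28, d_1 = (832 - 28^2)/1 = 48/1 = 48, a_1 = floor((28 + 28)/48) = 1.
  m_2 = 48*1 - 28 = 20, d_2 = (832 - 20^2)/48 = 432/48 = 9, a_2 = floor((28 + 20)/9) = 5.
  m_3 = 9*5 - 20 = 25, d_3 = (832 - 25^2)/9 = 207/9 = 23, a_3 = floor((28 + 25)/23) = 2.
  m_4 = 23*2 - 25 = 21, d_4 = (832 - 21^2)/23 = 391/23 = 17, a_4 = floor((28 + 21)/17) = 2.
  m_5 = 17*2 - 21 = 13, d_5 = (832 - 13^2)/17 = 663/17 = 39, a_5 = floor((28 + 13)/39) = 1.
  m_6 = 39*1 - 13 = 26, d_6 = (832 - 26^2)/39 = 156/39 = 4, a_6 = floor((28 + 26)/4) = 13.
  m_7 = 4*13 - 26 = 26, d_7 = (832 - 26^2)/4 = 156/4 = 39, a_7 = floor((28 + 26)/39) = 1.
  m_8 = 39*1 - 26 = 13, d_8 = (832 - 13^2)/39 = 663/39 = 17, a_8 = floor((28 + 13)/17) = 2.
  m_9 = 17*2 - 13 = 21, d_9 = (832 - 21^2)/17 = 391/17 = 23, a_9 = floor((28 + 21)/23) = 2.
  m_10 = 23*2 - 21 = 25, d_10 = (832 - 25^2)/23 = 207/23 = 9, a_10 = floor((28 + 25)/9) = 5.
  m_11 = 9*5 - 25 = 20, d_11 = (832 - 20^2)/9 = 432/9 = 48, a_11 = floor((28 + 20)/48) = 1.
  m_12 = 48*1 - 20 = 28, d_12 = (832 - 28^2)/48 = 48/48 = 1, a_12 = floor((28 + 28)/1) = 56.
  m_13 = 1*56 - 28 = 28, d_13 = (832 - 28^2)/1 = 48/1 = 48: (m_13, d_13) = (m_1, d_1) = (28, 48), so from here the quotients repeat a_1, ..., a_12; the period length is 12.
So sqrt(832) = [28; (1, 5, 2, 2, 1, 13, 1, 2, 2, 5, 1, 56)] with period length k = 12.
k is even, so the fundamental solution of x^2 - 832y^2 = 1 is (p_{k-1}, q_{k-1}) = (p_11, q_11); compute convergents through index 11.
Convergents (p_i = a_i*p_{i-1} + p_{i-2}, q_i = a_i*q_{i-1} + q_{i-2} with p_{-2}=0, p_{-1}=1, q_{-2}=1, q_{-1}=0):
  i=0: a_0=28, p_0 = 28*1 + 0 = 28, q_0 = 28*0 + 1 = 1.
  i=1: a_1=1, p_1 = 1*28 + 1 = 29, q_1 = 1*1 + 0 = 1.
  i=2: a_2=5, p_2 = 5*29 + 28 = 173, q_2 = 5*1 + 1 = 6.
  i=3: a_3=2, p_3 = 2*173 + 29 = 375, q_3 = 2*6 + 1 = 13.
  i=4: a_4=2, p_4 = 2*375 + 173 = 923, q_4 = 2*13 + 6 = 32.
  i=5: a_5=1, p_5 = 1*923 + 375 = 1298, q_5 = 1*32 + 13 = 45.
  i=6: a_6=13, p_6 = 13*1298 + 923 = 17797, q_6 = 13*45 + 32 = 617.
  i=7: a_7=1, p_7 = 1*17797 + 1298 = 19095, q_7 = 1*617 + 45 = 662.
  i=8: a_8=2, p_8 = 2*19095 + 17797 = 55987, q_8 = 2*662 + 617 = 1941.
  i=9: a_9=2, p_9 = 2*55987 + 19095 = 131069, q_9 = 2*1941 + 662 = 4544.
  i=10: a_10=5, p_10 = 5*131069 + 55987 = 711332, q_10 = 5*4544 + 1941 = 24661.
  i=11: a_11=1, p_11 = 1*711332 + 131069 = 842401, q_11 = 1*24661 + 4544 = 29205.
Check: 842401^2 - 832*29205^2 = 709639444801 - 709639444800 = 1, so (x, y) = (842401, 29205) solves the equation, and by the theorem it is the least positive solution.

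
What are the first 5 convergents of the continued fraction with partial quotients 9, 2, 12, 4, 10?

Using the convergent recurrence p_i = a_i*p_{i-1} + p_{i-2}, q_i = a_i*q_{i-1} + q_{i-2} with p_{-2}=0, p_{-1}=1, q_{-2}=1, q_{-1}=0:
  i=0: a_0=9, p_0 = 9*1 + 0 = 9, q_0 = 9*0 + 1 = 1.
  i=1: a_1=2, p_1 = 2*9 + 1 = 19, q_1 = 2*1 + 0 = 2.
  i=2: a_2=12, p_2 = 12*19 + 9 = 237, q_2 = 12*2 + 1 = 25.
  i=3: a_3=4, p_3 = 4*237 + 19 = 967, q_3 = 4*25 + 2 = 102.
  i=4: a_4=10, p_4 = 10*967 + 237 = 9907, q_4 = 10*102 + 25 = 1045.

9/1, 19/2, 237/25, 967/102, 9907/1045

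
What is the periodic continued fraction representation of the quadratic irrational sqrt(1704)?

[41; (3, 1, 1, 2, 1, 2, 1, 2, 1, 1, 3, 82)]

Write x_i = (sqrt(1704) + m_i)/d_i with (m_0, d_0) = (0, 1). a_0 = floor(sqrt(1704)) = 41, since 41^2 = 1681 <= 1704 < 1764 = 42^2.
Iterate m_{i+1} = d_i*a_i - m_i, d_{i+1} = (1704 - m_{i+1}^2)/d_i, a_{i+1} = floor((a_0 + m_{i+1})/d_{i+1}):
  m_1 = 1*41 - 0 = 41, d_1 = (1704 - 41^2)/1 = 23/1 = 23, a_1 = floor((41 + 41)/23) = 3.
  m_2 = 23*3 - 41 = 28, d_2 = (1704 - 28^2)/23 = 920/23 = 40, a_2 = floor((41 + 28)/40) = 1.
  m_3 = 40*1 - 28 = 12, d_3 = (1704 - 12^2)/40 = 1560/40 = 39, a_3 = floor((41 + 12)/39) = 1.
  m_4 = 39*1 - 12 = 27, d_4 = (1704 - 27^2)/39 = 975/39 = 25, a_4 = floor((41 + 27)/25) = 2.
  m_5 = 25*2 - 27 = 23, d_5 = (1704 - 23^2)/25 = 1175/25 = 47, a_5 = floor((41 + 23)/47) = 1.
  m_6 = 47*1 - 23 = 24, d_6 = (1704 - 24^2)/47 = 1128/47 = 24, a_6 = floor((41 + 24)/24) = 2.
  m_7 = 24*2 - 24 = 24, d_7 = (1704 - 24^2)/24 = 1128/24 = 47, a_7 = floor((41 + 24)/47) = 1.
  m_8 = 47*1 - 24 = 23, d_8 = (1704 - 23^2)/47 = 1175/47 = 25, a_8 = floor((41 + 23)/25) = 2.
  m_9 = 25*2 - 23 = 27, d_9 = (1704 - 27^2)/25 = 975/25 = 39, a_9 = floor((41 + 27)/39) = 1.
  m_10 = 39*1 - 27 = 12, d_10 = (1704 - 12^2)/39 = 1560/39 = 40, a_10 = floor((41 + 12)/40) = 1.
  m_11 = 40*1 - 12 = 28, d_11 = (1704 - 28^2)/40 = 920/40 = 23, a_11 = floor((41 + 28)/23) = 3.
  m_12 = 23*3 - 28 = 41, d_12 = (1704 - 41^2)/23 = 23/23 = 1, a_12 = floor((41 + 41)/1) = 82.
  m_13 = 1*82 - 41 = 41, d_13 = (1704 - 41^2)/1 = 23/1 = 23: (m_13, d_13) = (m_1, d_1) = (41, 23), so from here the quotients repeat a_1, ..., a_12; the period length is 12.
Hence the expansion of sqrt(1704) is a_0 = 41 followed by the repeating block 3, 1, 1, 2, 1, 2, 1, 2, 1, 1, 3, 82 (period 12).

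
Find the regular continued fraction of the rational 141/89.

[1; 1, 1, 2, 2, 7]

Run the Euclidean algorithm on 141 and 89; the successive quotients are the partial quotients a_0, a_1, ... (each step inverts the fractional part left over by the previous one):
  141 = 1*89 + 52, so a_0 = 1.
  89 = 1*52 + 37, so a_1 = 1.
  52 = 1*37 + 15, so a_2 = 1.
  37 = 2*15 + 7, so a_3 = 2.
  15 = 2*7 + 1, so a_4 = 2.
  7 = 7*1 + 0, so a_5 = 7.
The remainder reaches 0 after 6 divisions, so the expansion has 6 partial quotients, read off in order.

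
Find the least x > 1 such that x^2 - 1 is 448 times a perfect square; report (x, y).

(x, y) = (127, 6)

First expand sqrt(448) as a continued fraction. With x_i = (sqrt(448) + m_i)/d_i and (m_0, d_0) = (0, 1): a_0 = floor(sqrt(448)) = 21, since 21^2 = 441 <= 448 < 484 = 22^2.
Iterate m_{i+1} = d_i*a_i - m_i, d_{i+1} = (448 - m_{i+1}^2)/d_i, a_{i+1} = floor((a_0 + m_{i+1})/d_{i+1}):
  m_1 = 1*21 - 0 = 21, d_1 = (448 - 21^2)/1 = 7/1 = 7, a_1 = floor((21 + 21)/7) = 6.
  m_2 = 7*6 - 21 = 21, d_2 = (448 - 21^2)/7 = 7/7 = 1, a_2 = floor((21 + 21)/1) = 42.
  m_3 = 1*42 - 21 = 21, d_3 = (448 - 21^2)/1 = 7/1 = 7: (m_3, d_3) = (m_1, d_1) = (21, 7), so from here the quotients repeat a_1, a_2; the period length is 2.
So sqrt(448) = [21; (6, 42)] with period length k = 2.
k is even, so the fundamental solution of x^2 - 448y^2 = 1 is (p_{k-1}, q_{k-1}) = (p_1, q_1); compute convergents through index 1.
Convergents (p_i = a_i*p_{i-1} + p_{i-2}, q_i = a_i*q_{i-1} + q_{i-2} with p_{-2}=0, p_{-1}=1, q_{-2}=1, q_{-1}=0):
  i=0: a_0=21, p_0 = 21*1 + 0 = 21, q_0 = 21*0 + 1 = 1.
  i=1: a_1=6, p_1 = 6*21 + 1 = 127, q_1 = 6*1 + 0 = 6.
Check: 127^2 - 448*6^2 = 16129 - 16128 = 1, so (x, y) = (127, 6) solves the equation, and by the theorem it is the least positive solution.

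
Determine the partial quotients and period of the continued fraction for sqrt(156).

[12; (2, 24)]

Write x_i = (sqrt(156) + m_i)/d_i with (m_0, d_0) = (0, 1). a_0 = floor(sqrt(156)) = 12, since 12^2 = 144 <= 156 < 169 = 13^2.
Iterate m_{i+1} = d_i*a_i - m_i, d_{i+1} = (156 - m_{i+1}^2)/d_i, a_{i+1} = floor((a_0 + m_{i+1})/d_{i+1}):
  m_1 = 1*12 - 0 = 12, d_1 = (156 - 12^2)/1 = 12/1 = 12, a_1 = floor((12 + 12)/12) = 2.
  m_2 = 12*2 - 12 = 12, d_2 = (156 - 12^2)/12 = 12/12 = 1, a_2 = floor((12 + 12)/1) = 24.
  m_3 = 1*24 - 12 = 12, d_3 = (156 - 12^2)/1 = 12/1 = 12: (m_3, d_3) = (m_1, d_1) = (12, 12), so from here the quotients repeat a_1, a_2; the period length is 2.
Hence the expansion of sqrt(156) is a_0 = 12 followed by the repeating block 2, 24 (period 2).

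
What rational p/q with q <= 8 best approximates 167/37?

Expand x = 167/37 as a continued fraction with the Euclidean algorithm:
  167 = 4*37 + 19, so a_0 = 4.
  37 = 1*19 + 18, so a_1 = 1.
  19 = 1*18 + 1, so a_2 = 1.
  18 = 18*1 + 0, so a_3 = 18.
so x = [4; 1, 1, 18].
Convergents (p_i = a_i*p_{i-1} + p_{i-2}, q_i = a_i*q_{i-1} + q_{i-2} with p_{-2}=0, p_{-1}=1, q_{-2}=1, q_{-1}=0), until the denominator exceeds 8:
  i=0: a_0=4, p_0 = 4*1 + 0 = 4, q_0 = 4*0 + 1 = 1.
  i=1: a_1=1, p_1 = 1*4 + 1 = 5, q_1 = 1*1 + 0 = 1.
  i=2: a_2=1, p_2 = 1*5 + 4 = 9, q_2 = 1*1 + 1 = 2.
  i=3: a_3=18, p_3 = 18*9 + 5 = 167, q_3 = 18*2 + 1 = 37.
q_3 = 37 > 8, so the last convergent with denominator <= 8 is p_2/q_2 = 9/2.
The closest fraction with denominator <= 8 is either p_2/q_2 or the intermediate fraction (k*p_2 + p_1)/(k*q_2 + q_1) with the largest k >= 1 whose denominator stays <= 8; these approach x as k grows, and every other convergent or intermediate fraction in range is farther away.
Largest k: floor((8 - q_1)/q_2) = floor((8 - 1)/2) = 3.
That gives (3*9 + 5)/(3*2 + 1) = 32/7.
Compare the errors: |x - 9/2| = |167*2 - 9*37|/(37*2) = 1/74, and |x - 32/7| = |167*7 - 32*37|/(37*7) = 15/259.
Cross-multiplying, 1*259 = 259 < 1110 = 15*74, so 1/74 is smaller: the convergent 9/2 is closer to x than 32/7.

9/2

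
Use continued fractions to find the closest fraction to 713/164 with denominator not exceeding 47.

Expand x = 713/164 as a continued fraction with the Euclidean algorithm:
  713 = 4*164 + 57, so a_0 = 4.
  164 = 2*57 + 50, so a_1 = 2.
  57 = 1*50 + 7, so a_2 = 1.
  50 = 7*7 + 1, so a_3 = 7.
  7 = 7*1 + 0, so a_4 = 7.
so x = [4; 2, 1, 7, 7].
Convergents (p_i = a_i*p_{i-1} + p_{i-2}, q_i = a_i*q_{i-1} + q_{i-2} with p_{-2}=0, p_{-1}=1, q_{-2}=1, q_{-1}=0), until the denominator exceeds 47:
  i=0: a_0=4, p_0 = 4*1 + 0 = 4, q_0 = 4*0 + 1 = 1.
  i=1: a_1=2, p_1 = 2*4 + 1 = 9, q_1 = 2*1 + 0 = 2.
  i=2: a_2=1, p_2 = 1*9 + 4 = 13, q_2 = 1*2 + 1 = 3.
  i=3: a_3=7, p_3 = 7*13 + 9 = 100, q_3 = 7*3 + 2 = 23.
  i=4: a_4=7, p_4 = 7*100 + 13 = 713, q_4 = 7*23 + 3 = 164.
q_4 = 164 > 47, so the last convergent with denominator <= 47 is p_3/q_3 = 100/23.
The closest fraction with denominator <= 47 is either p_3/q_3 or the intermediate fraction (k*p_3 + p_2)/(k*q_3 + q_2) with the largest k >= 1 whose denominator stays <= 47; these approach x as k grows, and every other convergent or intermediate fraction in range is farther away.
Largest k: floor((47 - q_2)/q_3) = floor((47 - 3)/23) = 1.
That gives (1*100 + 13)/(1*23 + 3) = 113/26.
Compare the errors: |x - 100/23| = |713*23 - 100*164|/(164*23) = 1/3772, and |x - 113/26| = |713*26 - 113*164|/(164*26) = 6/4264.
Cross-multiplying, 1*4264 = 4264 < 22632 = 6*3772, so 1/3772 is smaller: the convergent 100/23 is closer to x than 113/26.

100/23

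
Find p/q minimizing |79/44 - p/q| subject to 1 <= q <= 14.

Expand x = 79/44 as a continued fraction with the Euclidean algorithm:
  79 = 1*44 + 35, so a_0 = 1.
  44 = 1*35 + 9, so a_1 = 1.
  35 = 3*9 + 8, so a_2 = 3.
  9 = 1*8 + 1, so a_3 = 1.
  8 = 8*1 + 0, so a_4 = 8.
so x = [1; 1, 3, 1, 8].
Convergents (p_i = a_i*p_{i-1} + p_{i-2}, q_i = a_i*q_{i-1} + q_{i-2} with p_{-2}=0, p_{-1}=1, q_{-2}=1, q_{-1}=0), until the denominator exceeds 14:
  i=0: a_0=1, p_0 = 1*1 + 0 = 1, q_0 = 1*0 + 1 = 1.
  i=1: a_1=1, p_1 = 1*1 + 1 = 2, q_1 = 1*1 + 0 = 1.
  i=2: a_2=3, p_2 = 3*2 + 1 = 7, q_2 = 3*1 + 1 = 4.
  i=3: a_3=1, p_3 = 1*7 + 2 = 9, q_3 = 1*4 + 1 = 5.
  i=4: a_4=8, p_4 = 8*9 + 7 = 79, q_4 = 8*5 + 4 = 44.
q_4 = 44 > 14, so the last convergent with denominator <= 14 is p_3/q_3 = 9/5.
The closest fraction with denominator <= 14 is either p_3/q_3 or the intermediate fraction (k*p_3 + p_2)/(k*q_3 + q_2) with the largest k >= 1 whose denominator stays <= 14; these approach x as k grows, and every other convergent or intermediate fraction in range is farther away.
Largest k: floor((14 - q_2)/q_3) = floor((14 - 4)/5) = 2.
That gives (2*9 + 7)/(2*5 + 4) = 25/14.
Compare the errors: |x - 9/5| = |79*5 - 9*44|/(44*5) = 1/220, and |x - 25/14| = |79*14 - 25*44|/(44*14) = 6/616.
Cross-multiplying, 1*616 = 616 < 1320 = 6*220, so 1/220 is smaller: the convergent 9/5 is closer to x than 25/14.

9/5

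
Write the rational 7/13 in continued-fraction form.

[0; 1, 1, 6]

Run the Euclidean algorithm on 7 and 13; the successive quotients are the partial quotients a_0, a_1, ... (each step inverts the fractional part left over by the previous one):
  7 = 0*13 + 7, so a_0 = 0.
  13 = 1*7 + 6, so a_1 = 1.
  7 = 1*6 + 1, so a_2 = 1.
  6 = 6*1 + 0, so a_3 = 6.
The remainder reaches 0 after 4 divisions, so the expansion has 4 partial quotients, read off in order.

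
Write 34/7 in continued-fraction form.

Run the Euclidean algorithm on 34 and 7; the successive quotients are the partial quotients a_0, a_1, ... (each step inverts the fractional part left over by the previous one):
  34 = 4*7 + 6, so a_0 = 4.
  7 = 1*6 + 1, so a_1 = 1.
  6 = 6*1 + 0, so a_2 = 6.
The remainder reaches 0 after 3 divisions, so the expansion has 3 partial quotients, read off in order.

[4; 1, 6]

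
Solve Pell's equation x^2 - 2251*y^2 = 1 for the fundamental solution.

(x, y) = (182330, 3843)

First expand sqrt(2251) as a continued fraction. With x_i = (sqrt(2251) + m_i)/d_i and (m_0, d_0) = (0, 1): a_0 = floor(sqrt(2251)) = 47, since 47^2 = 2209 <= 2251 < 2304 = 48^2.
Iterate m_{i+1} = d_i*a_i - m_i, d_{i+1} = (2251 - m_{i+1}^2)/d_i, a_{i+1} = floor((a_0 + m_{i+1})/d_{i+1}):
  m_1 = 1*47 - 0 = 47, d_1 = (2251 - 47^2)/1 = 42/1 = 42, a_1 = floor((47 + 47)/42) = 2.
  m_2 = 42*2 - 47 = 37, d_2 = (2251 - 37^2)/42 = 882/42 = 21, a_2 = floor((47 + 37)/21) = 4.
  m_3 = 21*4 - 37 = 47, d_3 = (2251 - 47^2)/21 = 42/21 = 2, a_3 = floor((47 + 47)/2) = 47.
  m_4 = 2*47 - 47 = 47, d_4 = (2251 - 47^2)/2 = 42/2 = 21, a_4 = floor((47 + 47)/21) = 4.
  m_5 = 21*4 - 47 = 37, d_5 = (2251 - 37^2)/21 = 882/21 = 42, a_5 = floor((47 + 37)/42) = 2.
  m_6 = 42*2 - 37 = 47, d_6 = (2251 - 47^2)/42 = 42/42 = 1, a_6 = floor((47 + 47)/1) = 94.
  m_7 = 1*94 - 47 = 47, d_7 = (2251 - 47^2)/1 = 42/1 = 42: (m_7, d_7) = (m_1, d_1) = (47, 42), so from here the quotients repeat a_1, ..., a_6; the period length is 6.
So sqrt(2251) = [47; (2, 4, 47, 4, 2, 94)] with period length k = 6.
k is even, so the fundamental solution of x^2 - 2251y^2 = 1 is (p_{k-1}, q_{k-1}) = (p_5, q_5); compute convergents through index 5.
Convergents (p_i = a_i*p_{i-1} + p_{i-2}, q_i = a_i*q_{i-1} + q_{i-2} with p_{-2}=0, p_{-1}=1, q_{-2}=1, q_{-1}=0):
  i=0: a_0=47, p_0 = 47*1 + 0 = 47, q_0 = 47*0 + 1 = 1.
  i=1: a_1=2, p_1 = 2*47 + 1 = 95, q_1 = 2*1 + 0 = 2.
  i=2: a_2=4, p_2 = 4*95 + 47 = 427, q_2 = 4*2 + 1 = 9.
  i=3: a_3=47, p_3 = 47*427 + 95 = 20164, q_3 = 47*9 + 2 = 425.
  i=4: a_4=4, p_4 = 4*20164 + 427 = 81083, q_4 = 4*425 + 9 = 1709.
  i=5: a_5=2, p_5 = 2*81083 + 20164 = 182330, q_5 = 2*1709 + 425 = 3843.
Check: 182330^2 - 2251*3843^2 = 33244228900 - 33244228899 = 1, so (x, y) = (182330, 3843) solves the equation, and by the theorem it is the least positive solution.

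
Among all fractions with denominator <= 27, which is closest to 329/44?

Expand x = 329/44 as a continued fraction with the Euclidean algorithm:
  329 = 7*44 + 21, so a_0 = 7.
  44 = 2*21 + 2, so a_1 = 2.
  21 = 10*2 + 1, so a_2 = 10.
  2 = 2*1 + 0, so a_3 = 2.
so x = [7; 2, 10, 2].
Convergents (p_i = a_i*p_{i-1} + p_{i-2}, q_i = a_i*q_{i-1} + q_{i-2} with p_{-2}=0, p_{-1}=1, q_{-2}=1, q_{-1}=0), until the denominator exceeds 27:
  i=0: a_0=7, p_0 = 7*1 + 0 = 7, q_0 = 7*0 + 1 = 1.
  i=1: a_1=2, p_1 = 2*7 + 1 = 15, q_1 = 2*1 + 0 = 2.
  i=2: a_2=10, p_2 = 10*15 + 7 = 157, q_2 = 10*2 + 1 = 21.
  i=3: a_3=2, p_3 = 2*157 + 15 = 329, q_3 = 2*21 + 2 = 44.
q_3 = 44 > 27, so the last convergent with denominator <= 27 is p_2/q_2 = 157/21.
The closest fraction with denominator <= 27 is either p_2/q_2 or the intermediate fraction (k*p_2 + p_1)/(k*q_2 + q_1) with the largest k >= 1 whose denominator stays <= 27; these approach x as k grows, and every other convergent or intermediate fraction in range is farther away.
Largest k: floor((27 - q_1)/q_2) = floor((27 - 2)/21) = 1.
That gives (1*157 + 15)/(1*21 + 2) = 172/23.
Compare the errors: |x - 157/21| = |329*21 - 157*44|/(44*21) = 1/924, and |x - 172/23| = |329*23 - 172*44|/(44*23) = 1/1012.
Cross-multiplying, 1*924 = 924 < 1012 = 1*1012, so 1/1012 is smaller: the intermediate fraction 172/23 is closer to x than 157/21.

172/23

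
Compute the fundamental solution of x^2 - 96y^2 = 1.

(x, y) = (49, 5)

First expand sqrt(96) as a continued fraction. With x_i = (sqrt(96) + m_i)/d_i and (m_0, d_0) = (0, 1): a_0 = floor(sqrt(96)) = 9, since 9^2 = 81 <= 96 < 100 = 10^2.
Iterate m_{i+1} = d_i*a_i - m_i, d_{i+1} = (96 - m_{i+1}^2)/d_i, a_{i+1} = floor((a_0 + m_{i+1})/d_{i+1}):
  m_1 = 1*9 - 0 = 9, d_1 = (96 - 9^2)/1 = 15/1 = 15, a_1 = floor((9 + 9)/15) = 1.
  m_2 = 15*1 - 9 = 6, d_2 = (96 - 6^2)/15 = 60/15 = 4, a_2 = floor((9 + 6)/4) = 3.
  m_3 = 4*3 - 6 = 6, d_3 = (96 - 6^2)/4 = 60/4 = 15, a_3 = floor((9 + 6)/15) = 1.
  m_4 = 15*1 - 6 = 9, d_4 = (96 - 9^2)/15 = 15/15 = 1, a_4 = floor((9 + 9)/1) = 18.
  m_5 = 1*18 - 9 = 9, d_5 = (96 - 9^2)/1 = 15/1 = 15: (m_5, d_5) = (m_1, d_1) = (9, 15), so from here the quotients repeat a_1, ..., a_4; the period length is 4.
So sqrt(96) = [9; (1, 3, 1, 18)] with period length k = 4.
k is even, so the fundamental solution of x^2 - 96y^2 = 1 is (p_{k-1}, q_{k-1}) = (p_3, q_3); compute convergents through index 3.
Convergents (p_i = a_i*p_{i-1} + p_{i-2}, q_i = a_i*q_{i-1} + q_{i-2} with p_{-2}=0, p_{-1}=1, q_{-2}=1, q_{-1}=0):
  i=0: a_0=9, p_0 = 9*1 + 0 = 9, q_0 = 9*0 + 1 = 1.
  i=1: a_1=1, p_1 = 1*9 + 1 = 10, q_1 = 1*1 + 0 = 1.
  i=2: a_2=3, p_2 = 3*10 + 9 = 39, q_2 = 3*1 + 1 = 4.
  i=3: a_3=1, p_3 = 1*39 + 10 = 49, q_3 = 1*4 + 1 = 5.
Check: 49^2 - 96*5^2 = 2401 - 2400 = 1, so (x, y) = (49, 5) solves the equation, and by the theorem it is the least positive solution.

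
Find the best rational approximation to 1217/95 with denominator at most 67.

Expand x = 1217/95 as a continued fraction with the Euclidean algorithm:
  1217 = 12*95 + 77, so a_0 = 12.
  95 = 1*77 + 18, so a_1 = 1.
  77 = 4*18 + 5, so a_2 = 4.
  18 = 3*5 + 3, so a_3 = 3.
  5 = 1*3 + 2, so a_4 = 1.
  3 = 1*2 + 1, so a_5 = 1.
  2 = 2*1 + 0, so a_6 = 2.
so x = [12; 1, 4, 3, 1, 1, 2].
Convergents (p_i = a_i*p_{i-1} + p_{i-2}, q_i = a_i*q_{i-1} + q_{i-2} with p_{-2}=0, p_{-1}=1, q_{-2}=1, q_{-1}=0), until the denominator exceeds 67:
  i=0: a_0=12, p_0 = 12*1 + 0 = 12, q_0 = 12*0 + 1 = 1.
  i=1: a_1=1, p_1 = 1*12 + 1 = 13, q_1 = 1*1 + 0 = 1.
  i=2: a_2=4, p_2 = 4*13 + 12 = 64, q_2 = 4*1 + 1 = 5.
  i=3: a_3=3, p_3 = 3*64 + 13 = 205, q_3 = 3*5 + 1 = 16.
  i=4: a_4=1, p_4 = 1*205 + 64 = 269, q_4 = 1*16 + 5 = 21.
  i=5: a_5=1, p_5 = 1*269 + 205 = 474, q_5 = 1*21 + 16 = 37.
  i=6: a_6=2, p_6 = 2*474 + 269 = 1217, q_6 = 2*37 + 21 = 95.
q_6 = 95 > 67, so the last convergent with denominator <= 67 is p_5/q_5 = 474/37.
The closest fraction with denominator <= 67 is either p_5/q_5 or the intermediate fraction (k*p_5 + p_4)/(k*q_5 + q_4) with the largest k >= 1 whose denominator stays <= 67; these approach x as k grows, and every other convergent or intermediate fraction in range is farther away.
Largest k: floor((67 - q_4)/q_5) = floor((67 - 21)/37) = 1.
That gives (1*474 + 269)/(1*37 + 21) = 743/58.
Compare the errors: |x - 474/37| = |1217*37 - 474*95|/(95*37) = 1/3515, and |x - 743/58| = |1217*58 - 743*95|/(95*58) = 1/5510.
Cross-multiplying, 1*3515 = 3515 < 5510 = 1*5510, so 1/5510 is smaller: the intermediate fraction 743/58 is closer to x than 474/37.

743/58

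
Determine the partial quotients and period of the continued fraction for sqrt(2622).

[51; (4, 1, 6, 1, 1, 16, 1, 1, 6, 1, 4, 102)]

Write x_i = (sqrt(2622) + m_i)/d_i with (m_0, d_0) = (0, 1). a_0 = floor(sqrt(2622)) = 51, since 51^2 = 2601 <= 2622 < 2704 = 52^2.
Iterate m_{i+1} = d_i*a_i - m_i, d_{i+1} = (2622 - m_{i+1}^2)/d_i, a_{i+1} = floor((a_0 + m_{i+1})/d_{i+1}):
  m_1 = 1*51 - 0 = 51, d_1 = (2622 - 51^2)/1 = 21/1 = 21, a_1 = floor((51 + 51)/21) = 4.
  m_2 = 21*4 - 51 = 33, d_2 = (2622 - 33^2)/21 = 1533/21 = 73, a_2 = floor((51 + 33)/73) = 1.
  m_3 = 73*1 - 33 = 40, d_3 = (2622 - 40^2)/73 = 1022/73 = 14, a_3 = floor((51 + 40)/14) = 6.
  m_4 = 14*6 - 40 = 44, d_4 = (2622 - 44^2)/14 = 686/14 = 49, a_4 = floor((51 + 44)/49) = 1.
  m_5 = 49*1 - 44 = 5, d_5 = (2622 - 5^2)/49 = 2597/49 = 53, a_5 = floor((51 + 5)/53) = 1.
  m_6 = 53*1 - 5 = 48, d_6 = (2622 - 48^2)/53 = 318/53 = 6, a_6 = floor((51 + 48)/6) = 16.
  m_7 = 6*16 - 48 = 48, d_7 = (2622 - 48^2)/6 = 318/6 = 53, a_7 = floor((51 + 48)/53) = 1.
  m_8 = 53*1 - 48 = 5, d_8 = (2622 - 5^2)/53 = 2597/53 = 49, a_8 = floor((51 + 5)/49) = 1.
  m_9 = 49*1 - 5 = 44, d_9 = (2622 - 44^2)/49 = 686/49 = 14, a_9 = floor((51 + 44)/14) = 6.
  m_10 = 14*6 - 44 = 40, d_10 = (2622 - 40^2)/14 = 1022/14 = 73, a_10 = floor((51 + 40)/73) = 1.
  m_11 = 73*1 - 40 = 33, d_11 = (2622 - 33^2)/73 = 1533/73 = 21, a_11 = floor((51 + 33)/21) = 4.
  m_12 = 21*4 - 33 = 51, d_12 = (2622 - 51^2)/21 = 21/21 = 1, a_12 = floor((51 + 51)/1) = 102.
  m_13 = 1*102 - 51 = 51, d_13 = (2622 - 51^2)/1 = 21/1 = 21: (m_13, d_13) = (m_1, d_1) = (51, 21), so from here the quotients repeat a_1, ..., a_12; the period length is 12.
Hence the expansion of sqrt(2622) is a_0 = 51 followed by the repeating block 4, 1, 6, 1, 1, 16, 1, 1, 6, 1, 4, 102 (period 12).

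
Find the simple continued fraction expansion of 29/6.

Run the Euclidean algorithm on 29 and 6; the successive quotients are the partial quotients a_0, a_1, ... (each step inverts the fractional part left over by the previous one):
  29 = 4*6 + 5, so a_0 = 4.
  6 = 1*5 + 1, so a_1 = 1.
  5 = 5*1 + 0, so a_2 = 5.
The remainder reaches 0 after 3 divisions, so the expansion has 3 partial quotients, read off in order.

[4; 1, 5]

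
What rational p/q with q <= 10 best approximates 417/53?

Expand x = 417/53 as a continued fraction with the Euclidean algorithm:
  417 = 7*53 + 46, so a_0 = 7.
  53 = 1*46 + 7, so a_1 = 1.
  46 = 6*7 + 4, so a_2 = 6.
  7 = 1*4 + 3, so a_3 = 1.
  4 = 1*3 + 1, so a_4 = 1.
  3 = 3*1 + 0, so a_5 = 3.
so x = [7; 1, 6, 1, 1, 3].
Convergents (p_i = a_i*p_{i-1} + p_{i-2}, q_i = a_i*q_{i-1} + q_{i-2} with p_{-2}=0, p_{-1}=1, q_{-2}=1, q_{-1}=0), until the denominator exceeds 10:
  i=0: a_0=7, p_0 = 7*1 + 0 = 7, q_0 = 7*0 + 1 = 1.
  i=1: a_1=1, p_1 = 1*7 + 1 = 8, q_1 = 1*1 + 0 = 1.
  i=2: a_2=6, p_2 = 6*8 + 7 = 55, q_2 = 6*1 + 1 = 7.
  i=3: a_3=1, p_3 = 1*55 + 8 = 63, q_3 = 1*7 + 1 = 8.
  i=4: a_4=1, p_4 = 1*63 + 55 = 118, q_4 = 1*8 + 7 = 15.
q_4 = 15 > 10, so the last convergent with denominator <= 10 is p_3/q_3 = 63/8.
The closest fraction with denominator <= 10 is either p_3/q_3 or the intermediate fraction (k*p_3 + p_2)/(k*q_3 + q_2) with the largest k >= 1 whose denominator stays <= 10; these approach x as k grows, and every other convergent or intermediate fraction in range is farther away.
Largest k: floor((10 - q_2)/q_3) = floor((10 - 7)/8) = 0.
Since k = 0, no intermediate fraction beyond p_3/q_3 has denominator <= 10, so the convergent 63/8 is the closest (its error is |417*8 - 63*53|/(53*8) = 3/424).

63/8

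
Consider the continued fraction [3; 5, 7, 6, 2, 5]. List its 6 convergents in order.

3/1, 16/5, 115/36, 706/221, 1527/478, 8341/2611

Using the convergent recurrence p_i = a_i*p_{i-1} + p_{i-2}, q_i = a_i*q_{i-1} + q_{i-2} with p_{-2}=0, p_{-1}=1, q_{-2}=1, q_{-1}=0:
  i=0: a_0=3, p_0 = 3*1 + 0 = 3, q_0 = 3*0 + 1 = 1.
  i=1: a_1=5, p_1 = 5*3 + 1 = 16, q_1 = 5*1 + 0 = 5.
  i=2: a_2=7, p_2 = 7*16 + 3 = 115, q_2 = 7*5 + 1 = 36.
  i=3: a_3=6, p_3 = 6*115 + 16 = 706, q_3 = 6*36 + 5 = 221.
  i=4: a_4=2, p_4 = 2*706 + 115 = 1527, q_4 = 2*221 + 36 = 478.
  i=5: a_5=5, p_5 = 5*1527 + 706 = 8341, q_5 = 5*478 + 221 = 2611.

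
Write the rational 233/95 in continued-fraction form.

Run the Euclidean algorithm on 233 and 95; the successive quotients are the partial quotients a_0, a_1, ... (each step inverts the fractional part left over by the previous one):
  233 = 2*95 + 43, so a_0 = 2.
  95 = 2*43 + 9, so a_1 = 2.
  43 = 4*9 + 7, so a_2 = 4.
  9 = 1*7 + 2, so a_3 = 1.
  7 = 3*2 + 1, so a_4 = 3.
  2 = 2*1 + 0, so a_5 = 2.
The remainder reaches 0 after 6 divisions, so the expansion has 6 partial quotients, read off in order.

[2; 2, 4, 1, 3, 2]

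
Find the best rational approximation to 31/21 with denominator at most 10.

Expand x = 31/21 as a continued fraction with the Euclidean algorithm:
  31 = 1*21 + 10, so a_0 = 1.
  21 = 2*10 + 1, so a_1 = 2.
  10 = 10*1 + 0, so a_2 = 10.
so x = [1; 2, 10].
Convergents (p_i = a_i*p_{i-1} + p_{i-2}, q_i = a_i*q_{i-1} + q_{i-2} with p_{-2}=0, p_{-1}=1, q_{-2}=1, q_{-1}=0), until the denominator exceeds 10:
  i=0: a_0=1, p_0 = 1*1 + 0 = 1, q_0 = 1*0 + 1 = 1.
  i=1: a_1=2, p_1 = 2*1 + 1 = 3, q_1 = 2*1 + 0 = 2.
  i=2: a_2=10, p_2 = 10*3 + 1 = 31, q_2 = 10*2 + 1 = 21.
q_2 = 21 > 10, so the last convergent with denominator <= 10 is p_1/q_1 = 3/2.
The closest fraction with denominator <= 10 is either p_1/q_1 or the intermediate fraction (k*p_1 + p_0)/(k*q_1 + q_0) with the largest k >= 1 whose denominator stays <= 10; these approach x as k grows, and every other convergent or intermediate fraction in range is farther away.
Largest k: floor((10 - q_0)/q_1) = floor((10 - 1)/2) = 4.
That gives (4*3 + 1)/(4*2 + 1) = 13/9.
Compare the errors: |x - 3/2| = |31*2 - 3*21|/(21*2) = 1/42, and |x - 13/9| = |31*9 - 13*21|/(21*9) = 6/189.
Cross-multiplying, 1*189 = 189 < 252 = 6*42, so 1/42 is smaller: the convergent 3/2 is closer to x than 13/9.

3/2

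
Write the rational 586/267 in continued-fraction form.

Run the Euclidean algorithm on 586 and 267; the successive quotients are the partial quotients a_0, a_1, ... (each step inverts the fractional part left over by the previous one):
  586 = 2*267 + 52, so a_0 = 2.
  267 = 5*52 + 7, so a_1 = 5.
  52 = 7*7 + 3, so a_2 = 7.
  7 = 2*3 + 1, so a_3 = 2.
  3 = 3*1 + 0, so a_4 = 3.
The remainder reaches 0 after 5 divisions, so the expansion has 5 partial quotients, read off in order.

[2; 5, 7, 2, 3]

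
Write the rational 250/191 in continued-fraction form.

Run the Euclidean algorithm on 250 and 191; the successive quotients are the partial quotients a_0, a_1, ... (each step inverts the fractional part left over by the previous one):
  250 = 1*191 + 59, so a_0 = 1.
  191 = 3*59 + 14, so a_1 = 3.
  59 = 4*14 + 3, so a_2 = 4.
  14 = 4*3 + 2, so a_3 = 4.
  3 = 1*2 + 1, so a_4 = 1.
  2 = 2*1 + 0, so a_5 = 2.
The remainder reaches 0 after 6 divisions, so the expansion has 6 partial quotients, read off in order.

[1; 3, 4, 4, 1, 2]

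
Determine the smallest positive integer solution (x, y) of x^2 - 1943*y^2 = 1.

(x, y) = (83751, 1900)

First expand sqrt(1943) as a continued fraction. With x_i = (sqrt(1943) + m_i)/d_i and (m_0, d_0) = (0, 1): a_0 = floor(sqrt(1943)) = 44, since 44^2 = 1936 <= 1943 < 2025 = 45^2.
Iterate m_{i+1} = d_i*a_i - m_i, d_{i+1} = (1943 - m_{i+1}^2)/d_i, a_{i+1} = floor((a_0 + m_{i+1})/d_{i+1}):
  m_1 = 1*44 - 0 = 44, d_1 = (1943 - 44^2)/1 = 7/1 = 7, a_1 = floor((44 + 44)/7) = 12.
  m_2 = 7*12 - 44 = 40, d_2 = (1943 - 40^2)/7 = 343/7 = 49, a_2 = floor((44 + 40)/49) = 1.
  m_3 = 49*1 - 40 = 9, d_3 = (1943 - 9^2)/49 = 1862/49 = 38, a_3 = floor((44 + 9)/38) = 1.
  m_4 = 38*1 - 9 = 29, d_4 = (1943 - 29^2)/38 = 1102/38 = 29, a_4 = floor((44 + 29)/29) = 2.
  m_5 = 29*2 - 29 = 29, d_5 = (1943 - 29^2)/29 = 1102/29 = 38, a_5 = floor((44 + 29)/38) = 1.
  m_6 = 38*1 - 29 = 9, d_6 = (1943 - 9^2)/38 = 1862/38 = 49, a_6 = floor((44 + 9)/49) = 1.
  m_7 = 49*1 - 9 = 40, d_7 = (1943 - 40^2)/49 = 343/49 = 7, a_7 = floor((44 + 40)/7) = 12.
  m_8 = 7*12 - 40 = 44, d_8 = (1943 - 44^2)/7 = 7/7 = 1, a_8 = floor((44 + 44)/1) = 88.
  m_9 = 1*88 - 44 = 44, d_9 = (1943 - 44^2)/1 = 7/1 = 7: (m_9, d_9) = (m_1, d_1) = (44, 7), so from here the quotients repeat a_1, ..., a_8; the period length is 8.
So sqrt(1943) = [44; (12, 1, 1, 2, 1, 1, 12, 88)] with period length k = 8.
k is even, so the fundamental solution of x^2 - 1943y^2 = 1 is (p_{k-1}, q_{k-1}) = (p_7, q_7); compute convergents through index 7.
Convergents (p_i = a_i*p_{i-1} + p_{i-2}, q_i = a_i*q_{i-1} + q_{i-2} with p_{-2}=0, p_{-1}=1, q_{-2}=1, q_{-1}=0):
  i=0: a_0=44, p_0 = 44*1 + 0 = 44, q_0 = 44*0 + 1 = 1.
  i=1: a_1=12, p_1 = 12*44 + 1 = 529, q_1 = 12*1 + 0 = 12.
  i=2: a_2=1, p_2 = 1*529 + 44 = 573, q_2 = 1*12 + 1 = 13.
  i=3: a_3=1, p_3 = 1*573 + 529 = 1102, q_3 = 1*13 + 12 = 25.
  i=4: a_4=2, p_4 = 2*1102 + 573 = 2777, q_4 = 2*25 + 13 = 63.
  i=5: a_5=1, p_5 = 1*2777 + 1102 = 3879, q_5 = 1*63 + 25 = 88.
  i=6: a_6=1, p_6 = 1*3879 + 2777 = 6656, q_6 = 1*88 + 63 = 151.
  i=7: a_7=12, p_7 = 12*6656 + 3879 = 83751, q_7 = 12*151 + 88 = 1900.
Check: 83751^2 - 1943*1900^2 = 7014230001 - 7014230000 = 1, so (x, y) = (83751, 1900) solves the equation, and by the theorem it is the least positive solution.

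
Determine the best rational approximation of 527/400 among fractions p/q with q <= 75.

Expand x = 527/400 as a continued fraction with the Euclidean algorithm:
  527 = 1*400 + 127, so a_0 = 1.
  400 = 3*127 + 19, so a_1 = 3.
  127 = 6*19 + 13, so a_2 = 6.
  19 = 1*13 + 6, so a_3 = 1.
  13 = 2*6 + 1, so a_4 = 2.
  6 = 6*1 + 0, so a_5 = 6.
so x = [1; 3, 6, 1, 2, 6].
Convergents (p_i = a_i*p_{i-1} + p_{i-2}, q_i = a_i*q_{i-1} + q_{i-2} with p_{-2}=0, p_{-1}=1, q_{-2}=1, q_{-1}=0), until the denominator exceeds 75:
  i=0: a_0=1, p_0 = 1*1 + 0 = 1, q_0 = 1*0 + 1 = 1.
  i=1: a_1=3, p_1 = 3*1 + 1 = 4, q_1 = 3*1 + 0 = 3.
  i=2: a_2=6, p_2 = 6*4 + 1 = 25, q_2 = 6*3 + 1 = 19.
  i=3: a_3=1, p_3 = 1*25 + 4 = 29, q_3 = 1*19 + 3 = 22.
  i=4: a_4=2, p_4 = 2*29 + 25 = 83, q_4 = 2*22 + 19 = 63.
  i=5: a_5=6, p_5 = 6*83 + 29 = 527, q_5 = 6*63 + 22 = 400.
q_5 = 400 > 75, so the last convergent with denominator <= 75 is p_4/q_4 = 83/63.
The closest fraction with denominator <= 75 is either p_4/q_4 or the intermediate fraction (k*p_4 + p_3)/(k*q_4 + q_3) with the largest k >= 1 whose denominator stays <= 75; these approach x as k grows, and every other convergent or intermediate fraction in range is farther away.
Largest k: floor((75 - q_3)/q_4) = floor((75 - 22)/63) = 0.
Since k = 0, no intermediate fraction beyond p_4/q_4 has denominator <= 75, so the convergent 83/63 is the closest (its error is |527*63 - 83*400|/(400*63) = 1/25200).

83/63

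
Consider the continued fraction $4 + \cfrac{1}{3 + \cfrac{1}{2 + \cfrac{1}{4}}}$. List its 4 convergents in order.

4/1, 13/3, 30/7, 133/31

Using the convergent recurrence p_i = a_i*p_{i-1} + p_{i-2}, q_i = a_i*q_{i-1} + q_{i-2} with p_{-2}=0, p_{-1}=1, q_{-2}=1, q_{-1}=0:
  i=0: a_0=4, p_0 = 4*1 + 0 = 4, q_0 = 4*0 + 1 = 1.
  i=1: a_1=3, p_1 = 3*4 + 1 = 13, q_1 = 3*1 + 0 = 3.
  i=2: a_2=2, p_2 = 2*13 + 4 = 30, q_2 = 2*3 + 1 = 7.
  i=3: a_3=4, p_3 = 4*30 + 13 = 133, q_3 = 4*7 + 3 = 31.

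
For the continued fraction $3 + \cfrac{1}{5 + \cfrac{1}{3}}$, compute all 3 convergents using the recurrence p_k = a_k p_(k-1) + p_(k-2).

3/1, 16/5, 51/16

Using the convergent recurrence p_i = a_i*p_{i-1} + p_{i-2}, q_i = a_i*q_{i-1} + q_{i-2} with p_{-2}=0, p_{-1}=1, q_{-2}=1, q_{-1}=0:
  i=0: a_0=3, p_0 = 3*1 + 0 = 3, q_0 = 3*0 + 1 = 1.
  i=1: a_1=5, p_1 = 5*3 + 1 = 16, q_1 = 5*1 + 0 = 5.
  i=2: a_2=3, p_2 = 3*16 + 3 = 51, q_2 = 3*5 + 1 = 16.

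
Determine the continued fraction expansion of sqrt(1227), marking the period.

[35; (35, 70)]

Write x_i = (sqrt(1227) + m_i)/d_i with (m_0, d_0) = (0, 1). a_0 = floor(sqrt(1227)) = 35, since 35^2 = 1225 <= 1227 < 1296 = 36^2.
Iterate m_{i+1} = d_i*a_i - m_i, d_{i+1} = (1227 - m_{i+1}^2)/d_i, a_{i+1} = floor((a_0 + m_{i+1})/d_{i+1}):
  m_1 = 1*35 - 0 = 35, d_1 = (1227 - 35^2)/1 = 2/1 = 2, a_1 = floor((35 + 35)/2) = 35.
  m_2 = 2*35 - 35 = 35, d_2 = (1227 - 35^2)/2 = 2/2 = 1, a_2 = floor((35 + 35)/1) = 70.
  m_3 = 1*70 - 35 = 35, d_3 = (1227 - 35^2)/1 = 2/1 = 2: (m_3, d_3) = (m_1, d_1) = (35, 2), so from here the quotients repeat a_1, a_2; the period length is 2.
Hence the expansion of sqrt(1227) is a_0 = 35 followed by the repeating block 35, 70 (period 2).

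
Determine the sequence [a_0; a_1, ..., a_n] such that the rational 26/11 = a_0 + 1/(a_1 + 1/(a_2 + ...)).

[2; 2, 1, 3]

Run the Euclidean algorithm on 26 and 11; the successive quotients are the partial quotients a_0, a_1, ... (each step inverts the fractional part left over by the previous one):
  26 = 2*11 + 4, so a_0 = 2.
  11 = 2*4 + 3, so a_1 = 2.
  4 = 1*3 + 1, so a_2 = 1.
  3 = 3*1 + 0, so a_3 = 3.
The remainder reaches 0 after 4 divisions, so the expansion has 4 partial quotients, read off in order.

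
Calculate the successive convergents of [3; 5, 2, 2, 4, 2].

Using the convergent recurrence p_i = a_i*p_{i-1} + p_{i-2}, q_i = a_i*q_{i-1} + q_{i-2} with p_{-2}=0, p_{-1}=1, q_{-2}=1, q_{-1}=0:
  i=0: a_0=3, p_0 = 3*1 + 0 = 3, q_0 = 3*0 + 1 = 1.
  i=1: a_1=5, p_1 = 5*3 + 1 = 16, q_1 = 5*1 + 0 = 5.
  i=2: a_2=2, p_2 = 2*16 + 3 = 35, q_2 = 2*5 + 1 = 11.
  i=3: a_3=2, p_3 = 2*35 + 16 = 86, q_3 = 2*11 + 5 = 27.
  i=4: a_4=4, p_4 = 4*86 + 35 = 379, q_4 = 4*27 + 11 = 119.
  i=5: a_5=2, p_5 = 2*379 + 86 = 844, q_5 = 2*119 + 27 = 265.

3/1, 16/5, 35/11, 86/27, 379/119, 844/265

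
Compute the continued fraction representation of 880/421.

[2; 11, 12, 1, 2]

Run the Euclidean algorithm on 880 and 421; the successive quotients are the partial quotients a_0, a_1, ... (each step inverts the fractional part left over by the previous one):
  880 = 2*421 + 38, so a_0 = 2.
  421 = 11*38 + 3, so a_1 = 11.
  38 = 12*3 + 2, so a_2 = 12.
  3 = 1*2 + 1, so a_3 = 1.
  2 = 2*1 + 0, so a_4 = 2.
The remainder reaches 0 after 5 divisions, so the expansion has 5 partial quotients, read off in order.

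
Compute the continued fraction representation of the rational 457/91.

Run the Euclidean algorithm on 457 and 91; the successive quotients are the partial quotients a_0, a_1, ... (each step inverts the fractional part left over by the previous one):
  457 = 5*91 + 2, so a_0 = 5.
  91 = 45*2 + 1, so a_1 = 45.
  2 = 2*1 + 0, so a_2 = 2.
The remainder reaches 0 after 3 divisions, so the expansion has 3 partial quotients, read off in order.

[5; 45, 2]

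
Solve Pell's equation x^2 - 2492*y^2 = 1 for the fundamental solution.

(x, y) = (778751, 15600)

First expand sqrt(2492) as a continued fraction. With x_i = (sqrt(2492) + m_i)/d_i and (m_0, d_0) = (0, 1): a_0 = floor(sqrt(2492)) = 49, since 49^2 = 2401 <= 2492 < 2500 = 50^2.
Iterate m_{i+1} = d_i*a_i - m_i, d_{i+1} = (2492 - m_{i+1}^2)/d_i, a_{i+1} = floor((a_0 + m_{i+1})/d_{i+1}):
  m_1 = 1*49 - 0 = 49, d_1 = (2492 - 49^2)/1 = 91/1 = 91, a_1 = floor((49 + 49)/91) = 1.
  m_2 = 91*1 - 49 = 42, d_2 = (2492 - 42^2)/91 = 728/91 = 8, a_2 = floor((49 + 42)/8) = 11.
  m_3 = 8*11 - 42 = 46, d_3 = (2492 - 46^2)/8 = 376/8 = 47, a_3 = floor((49 + 46)/47) = 2.
  m_4 = 47*2 - 46 = 48, d_4 = (2492 - 48^2)/47 = 188/47 = 4, a_4 = floor((49 + 48)/4) = 24.
  m_5 = 4*24 - 48 = 48, d_5 = (2492 - 48^2)/4 = 188/4 = 47, a_5 = floor((49 + 48)/47) = 2.
  m_6 = 47*2 - 48 = 46, d_6 = (2492 - 46^2)/47 = 376/47 = 8, a_6 = floor((49 + 46)/8) = 11.
  m_7 = 8*11 - 46 = 42, d_7 = (2492 - 42^2)/8 = 728/8 = 91, a_7 = floor((49 + 42)/91) = 1.
  m_8 = 91*1 - 42 = 49, d_8 = (2492 - 49^2)/91 = 91/91 = 1, a_8 = floor((49 + 49)/1) = 98.
  m_9 = 1*98 - 49 = 49, d_9 = (2492 - 49^2)/1 = 91/1 = 91: (m_9, d_9) = (m_1, d_1) = (49, 91), so from here the quotients repeat a_1, ..., a_8; the period length is 8.
So sqrt(2492) = [49; (1, 11, 2, 24, 2, 11, 1, 98)] with period length k = 8.
k is even, so the fundamental solution of x^2 - 2492y^2 = 1 is (p_{k-1}, q_{k-1}) = (p_7, q_7); compute convergents through index 7.
Convergents (p_i = a_i*p_{i-1} + p_{i-2}, q_i = a_i*q_{i-1} + q_{i-2} with p_{-2}=0, p_{-1}=1, q_{-2}=1, q_{-1}=0):
  i=0: a_0=49, p_0 = 49*1 + 0 = 49, q_0 = 49*0 + 1 = 1.
  i=1: a_1=1, p_1 = 1*49 + 1 = 50, q_1 = 1*1 + 0 = 1.
  i=2: a_2=11, p_2 = 11*50 + 49 = 599, q_2 = 11*1 + 1 = 12.
  i=3: a_3=2, p_3 = 2*599 + 50 = 1248, q_3 = 2*12 + 1 = 25.
  i=4: a_4=24, p_4 = 24*1248 + 599 = 30551, q_4 = 24*25 + 12 = 612.
  i=5: a_5=2, p_5 = 2*30551 + 1248 = 62350, q_5 = 2*612 + 25 = 1249.
  i=6: a_6=11, p_6 = 11*62350 + 30551 = 716401, q_6 = 11*1249 + 612 = 14351.
  i=7: a_7=1, p_7 = 1*716401 + 62350 = 778751, q_7 = 1*14351 + 1249 = 15600.
Check: 778751^2 - 2492*15600^2 = 606453120001 - 606453120000 = 1, so (x, y) = (778751, 15600) solves the equation, and by the theorem it is the least positive solution.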